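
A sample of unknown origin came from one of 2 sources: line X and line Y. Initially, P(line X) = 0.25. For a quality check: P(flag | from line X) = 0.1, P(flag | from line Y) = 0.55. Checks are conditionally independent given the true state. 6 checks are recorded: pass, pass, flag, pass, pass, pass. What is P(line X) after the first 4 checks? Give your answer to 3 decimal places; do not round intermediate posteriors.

0.327

After 'pass': P(line X) = 0.9·0.2500 / (0.9·0.2500 + 0.45·0.7500) ≈ 0.4000
After 'pass': P(line X) = 0.9·0.4000 / (0.9·0.4000 + 0.45·0.6000) ≈ 0.5714
After 'flag': P(line X) = 0.1·0.5714 / (0.1·0.5714 + 0.55·0.4286) ≈ 0.1951
After 'pass': P(line X) = 0.9·0.1951 / (0.9·0.1951 + 0.45·0.8049) ≈ 0.3265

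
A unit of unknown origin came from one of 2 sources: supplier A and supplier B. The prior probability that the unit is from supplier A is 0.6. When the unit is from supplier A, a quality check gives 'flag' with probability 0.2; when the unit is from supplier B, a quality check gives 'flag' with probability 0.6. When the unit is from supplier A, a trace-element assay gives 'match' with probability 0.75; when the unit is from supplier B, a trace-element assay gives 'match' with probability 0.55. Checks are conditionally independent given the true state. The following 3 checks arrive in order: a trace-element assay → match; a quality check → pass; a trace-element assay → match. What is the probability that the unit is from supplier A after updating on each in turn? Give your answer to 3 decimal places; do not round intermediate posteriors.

0.848

After a trace-element assay='match': P(supplier A) = 0.75·0.6000 / (0.75·0.6000 + 0.55·0.4000) ≈ 0.6716
After a quality check='pass': P(supplier A) = 0.8·0.6716 / (0.8·0.6716 + 0.4·0.3284) ≈ 0.8036
After a trace-element assay='match': P(supplier A) = 0.75·0.8036 / (0.75·0.8036 + 0.55·0.1964) ≈ 0.8480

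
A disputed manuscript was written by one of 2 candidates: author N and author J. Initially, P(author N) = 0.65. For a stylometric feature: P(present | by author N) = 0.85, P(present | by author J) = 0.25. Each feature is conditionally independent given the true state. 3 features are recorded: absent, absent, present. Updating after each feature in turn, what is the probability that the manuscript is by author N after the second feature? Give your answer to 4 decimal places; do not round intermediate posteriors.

Each posterior becomes the prior for the next update.
After 'absent': P(author N) = 0.15·0.6500 / (0.15·0.6500 + 0.75·0.3500) ≈ 0.2708
After 'absent': P(author N) = 0.15·0.2708 / (0.15·0.2708 + 0.75·0.7292) ≈ 0.0691

0.0691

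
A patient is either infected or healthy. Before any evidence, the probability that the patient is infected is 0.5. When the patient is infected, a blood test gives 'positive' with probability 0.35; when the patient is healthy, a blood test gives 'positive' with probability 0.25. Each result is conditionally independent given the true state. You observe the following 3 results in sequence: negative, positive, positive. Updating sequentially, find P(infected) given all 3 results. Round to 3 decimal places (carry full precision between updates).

0.629

After 'negative': P(infected) = 0.65·0.5000 / (0.65·0.5000 + 0.75·0.5000) ≈ 0.4643
After 'positive': P(infected) = 0.35·0.4643 / (0.35·0.4643 + 0.25·0.5357) ≈ 0.5482
After 'positive': P(infected) = 0.35·0.5482 / (0.35·0.5482 + 0.25·0.4518) ≈ 0.6294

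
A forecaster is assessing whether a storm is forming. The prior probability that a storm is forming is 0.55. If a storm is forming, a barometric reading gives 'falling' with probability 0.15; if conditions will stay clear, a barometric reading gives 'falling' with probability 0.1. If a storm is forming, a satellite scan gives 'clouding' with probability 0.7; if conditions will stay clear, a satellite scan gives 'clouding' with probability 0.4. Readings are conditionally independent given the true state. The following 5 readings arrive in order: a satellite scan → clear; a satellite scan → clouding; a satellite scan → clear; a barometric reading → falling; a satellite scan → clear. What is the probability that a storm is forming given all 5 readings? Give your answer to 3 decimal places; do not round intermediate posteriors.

0.286

Each posterior becomes the prior for the next update.
After a satellite scan='clear': P(storm) = 0.3·0.5500 / (0.3·0.5500 + 0.6·0.4500) ≈ 0.3793
After a satellite scan='clouding': P(storm) = 0.7·0.3793 / (0.7·0.3793 + 0.4·0.6207) ≈ 0.5168
After a satellite scan='clear': P(storm) = 0.3·0.5168 / (0.3·0.5168 + 0.6·0.4832) ≈ 0.3484
After a barometric reading='falling': P(storm) = 0.15·0.3484 / (0.15·0.3484 + 0.1·0.6516) ≈ 0.4451
After a satellite scan='clear': P(storm) = 0.3·0.4451 / (0.3·0.4451 + 0.6·0.5549) ≈ 0.2862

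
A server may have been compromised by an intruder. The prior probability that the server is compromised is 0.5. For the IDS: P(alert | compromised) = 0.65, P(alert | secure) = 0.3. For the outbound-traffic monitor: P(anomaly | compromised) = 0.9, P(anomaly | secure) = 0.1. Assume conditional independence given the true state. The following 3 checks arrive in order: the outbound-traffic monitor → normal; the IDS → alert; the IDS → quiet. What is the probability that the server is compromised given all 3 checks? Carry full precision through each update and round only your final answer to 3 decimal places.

0.107

After the outbound-traffic monitor='normal': P(compromised) = 0.1·0.5000 / (0.1·0.5000 + 0.9·0.5000) ≈ 0.1000
After the IDS='alert': P(compromised) = 0.65·0.1000 / (0.65·0.1000 + 0.3·0.9000) ≈ 0.1940
After the IDS='quiet': P(compromised) = 0.35·0.1940 / (0.35·0.1940 + 0.7·0.8060) ≈ 0.1074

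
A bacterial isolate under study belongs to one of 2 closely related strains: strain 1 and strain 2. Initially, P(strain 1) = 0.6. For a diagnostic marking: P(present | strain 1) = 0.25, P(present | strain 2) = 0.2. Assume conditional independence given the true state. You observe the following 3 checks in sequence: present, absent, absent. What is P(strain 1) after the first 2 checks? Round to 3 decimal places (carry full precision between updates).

After 'present': P(strain 1) = 0.25·0.6000 / (0.25·0.6000 + 0.2·0.4000) ≈ 0.6522
After 'absent': P(strain 1) = 0.75·0.6522 / (0.75·0.6522 + 0.8·0.3478) ≈ 0.6374

0.637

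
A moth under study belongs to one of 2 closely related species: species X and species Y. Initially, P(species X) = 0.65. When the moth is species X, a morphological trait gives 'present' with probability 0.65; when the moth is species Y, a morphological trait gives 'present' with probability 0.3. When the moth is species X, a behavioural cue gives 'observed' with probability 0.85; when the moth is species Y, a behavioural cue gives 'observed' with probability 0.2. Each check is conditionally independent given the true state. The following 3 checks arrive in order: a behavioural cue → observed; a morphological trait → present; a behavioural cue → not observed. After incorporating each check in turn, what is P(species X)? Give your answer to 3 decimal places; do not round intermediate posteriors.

Apply Bayes' rule sequentially, carrying P(species X) forward.
After a behavioural cue='observed': P(species X) = 0.85·0.6500 / (0.85·0.6500 + 0.2·0.3500) ≈ 0.8876
After a morphological trait='present': P(species X) = 0.65·0.8876 / (0.65·0.8876 + 0.3·0.1124) ≈ 0.9448
After a behavioural cue='not observed': P(species X) = 0.15·0.9448 / (0.15·0.9448 + 0.8·0.0552) ≈ 0.7623

0.762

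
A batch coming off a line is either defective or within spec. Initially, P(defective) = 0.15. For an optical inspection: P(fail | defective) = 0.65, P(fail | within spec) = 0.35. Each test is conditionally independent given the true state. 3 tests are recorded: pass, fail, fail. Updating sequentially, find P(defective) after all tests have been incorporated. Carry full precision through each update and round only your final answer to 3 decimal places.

0.247

After 'pass': P(defective) = 0.35·0.1500 / (0.35·0.1500 + 0.65·0.8500) ≈ 0.0868
After 'fail': P(defective) = 0.65·0.0868 / (0.65·0.0868 + 0.35·0.9132) ≈ 0.1500
After 'fail': P(defective) = 0.65·0.1500 / (0.65·0.1500 + 0.35·0.8500) ≈ 0.2468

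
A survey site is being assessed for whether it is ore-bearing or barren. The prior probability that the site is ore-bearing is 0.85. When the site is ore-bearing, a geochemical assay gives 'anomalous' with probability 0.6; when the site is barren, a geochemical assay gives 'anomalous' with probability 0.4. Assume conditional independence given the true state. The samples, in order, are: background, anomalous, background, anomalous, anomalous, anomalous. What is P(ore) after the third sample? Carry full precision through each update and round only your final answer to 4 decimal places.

After 'background': P(ore) = 0.4·0.8500 / (0.4·0.8500 + 0.6·0.1500) ≈ 0.7907
After 'anomalous': P(ore) = 0.6·0.7907 / (0.6·0.7907 + 0.4·0.2093) ≈ 0.8500
After 'background': P(ore) = 0.4·0.8500 / (0.4·0.8500 + 0.6·0.1500) ≈ 0.7907

0.7907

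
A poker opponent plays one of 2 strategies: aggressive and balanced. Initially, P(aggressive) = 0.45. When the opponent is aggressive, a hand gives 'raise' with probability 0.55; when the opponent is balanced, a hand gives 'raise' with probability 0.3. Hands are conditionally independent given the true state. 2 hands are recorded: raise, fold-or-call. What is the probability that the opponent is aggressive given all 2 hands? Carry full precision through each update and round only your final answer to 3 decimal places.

After 'raise': P(aggressive) = 0.55·0.4500 / (0.55·0.4500 + 0.3·0.5500) ≈ 0.6000
After 'fold-or-call': P(aggressive) = 0.45·0.6000 / (0.45·0.6000 + 0.7·0.4000) ≈ 0.4909

0.491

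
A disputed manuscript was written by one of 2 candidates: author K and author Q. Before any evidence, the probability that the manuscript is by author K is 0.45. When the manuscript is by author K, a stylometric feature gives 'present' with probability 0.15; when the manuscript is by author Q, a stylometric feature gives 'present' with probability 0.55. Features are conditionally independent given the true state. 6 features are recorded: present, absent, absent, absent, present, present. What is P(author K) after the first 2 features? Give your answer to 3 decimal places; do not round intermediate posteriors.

0.297

After 'present': P(author K) = 0.15·0.4500 / (0.15·0.4500 + 0.55·0.5500) ≈ 0.1824
After 'absent': P(author K) = 0.85·0.1824 / (0.85·0.1824 + 0.45·0.8176) ≈ 0.2965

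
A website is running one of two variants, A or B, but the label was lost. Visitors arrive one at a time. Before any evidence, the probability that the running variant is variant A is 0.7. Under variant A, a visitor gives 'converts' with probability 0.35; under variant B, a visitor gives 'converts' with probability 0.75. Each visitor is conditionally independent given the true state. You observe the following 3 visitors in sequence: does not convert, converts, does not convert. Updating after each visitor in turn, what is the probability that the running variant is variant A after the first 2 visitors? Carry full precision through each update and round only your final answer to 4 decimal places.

0.7390

After 'does not convert': P(A) = 0.65·0.7000 / (0.65·0.7000 + 0.25·0.3000) ≈ 0.8585
After 'converts': P(A) = 0.35·0.8585 / (0.35·0.8585 + 0.75·0.1415) ≈ 0.7390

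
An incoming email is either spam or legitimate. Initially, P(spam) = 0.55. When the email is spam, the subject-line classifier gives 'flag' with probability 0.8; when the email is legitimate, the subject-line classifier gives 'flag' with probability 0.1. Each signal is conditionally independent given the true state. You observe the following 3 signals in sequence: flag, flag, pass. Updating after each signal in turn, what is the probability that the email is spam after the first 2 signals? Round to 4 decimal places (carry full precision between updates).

After 'flag': P(spam) = 0.8·0.5500 / (0.8·0.5500 + 0.1·0.4500) ≈ 0.9072
After 'flag': P(spam) = 0.8·0.9072 / (0.8·0.9072 + 0.1·0.0928) ≈ 0.9874

0.9874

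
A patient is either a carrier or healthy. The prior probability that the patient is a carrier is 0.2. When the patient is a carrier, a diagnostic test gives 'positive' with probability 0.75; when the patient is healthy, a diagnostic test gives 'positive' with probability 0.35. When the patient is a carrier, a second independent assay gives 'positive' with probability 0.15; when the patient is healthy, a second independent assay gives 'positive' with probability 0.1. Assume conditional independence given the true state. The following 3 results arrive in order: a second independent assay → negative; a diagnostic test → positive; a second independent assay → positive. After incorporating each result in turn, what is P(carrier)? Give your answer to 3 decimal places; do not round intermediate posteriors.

After a second independent assay='negative': P(carrier) = 0.85·0.2000 / (0.85·0.2000 + 0.9·0.8000) ≈ 0.1910
After a diagnostic test='positive': P(carrier) = 0.75·0.1910 / (0.75·0.1910 + 0.35·0.8090) ≈ 0.3360
After a second independent assay='positive': P(carrier) = 0.15·0.3360 / (0.15·0.3360 + 0.1·0.6640) ≈ 0.4315

0.431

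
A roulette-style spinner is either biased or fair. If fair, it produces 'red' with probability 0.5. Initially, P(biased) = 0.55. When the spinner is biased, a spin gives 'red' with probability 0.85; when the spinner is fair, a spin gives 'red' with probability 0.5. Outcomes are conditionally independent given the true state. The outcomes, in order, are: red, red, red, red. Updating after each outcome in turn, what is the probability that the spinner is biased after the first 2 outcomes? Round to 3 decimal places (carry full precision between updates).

0.779

Each posterior becomes the prior for the next update.
After 'red': P(biased) = 0.85·0.5500 / (0.85·0.5500 + 0.5·0.4500) ≈ 0.6751
After 'red': P(biased) = 0.85·0.6751 / (0.85·0.6751 + 0.5·0.3249) ≈ 0.7794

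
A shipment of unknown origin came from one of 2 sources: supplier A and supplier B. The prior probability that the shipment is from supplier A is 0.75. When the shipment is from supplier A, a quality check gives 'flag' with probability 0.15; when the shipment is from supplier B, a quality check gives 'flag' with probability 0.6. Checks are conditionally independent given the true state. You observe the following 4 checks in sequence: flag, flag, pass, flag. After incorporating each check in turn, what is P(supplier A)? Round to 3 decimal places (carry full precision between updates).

0.091

After 'flag': P(supplier A) = 0.15·0.7500 / (0.15·0.7500 + 0.6·0.2500) ≈ 0.4286
After 'flag': P(supplier A) = 0.15·0.4286 / (0.15·0.4286 + 0.6·0.5714) ≈ 0.1579
After 'pass': P(supplier A) = 0.85·0.1579 / (0.85·0.1579 + 0.4·0.8421) ≈ 0.2849
After 'flag': P(supplier A) = 0.15·0.2849 / (0.15·0.2849 + 0.6·0.7151) ≈ 0.0906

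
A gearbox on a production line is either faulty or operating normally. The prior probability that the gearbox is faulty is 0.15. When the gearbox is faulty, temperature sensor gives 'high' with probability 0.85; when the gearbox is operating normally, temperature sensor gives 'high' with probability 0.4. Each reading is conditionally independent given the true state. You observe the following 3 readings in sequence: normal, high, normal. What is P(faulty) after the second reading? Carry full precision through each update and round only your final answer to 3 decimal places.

0.086

After 'normal': P(faulty) = 0.15·0.1500 / (0.15·0.1500 + 0.6·0.8500) ≈ 0.0423
After 'high': P(faulty) = 0.85·0.0423 / (0.85·0.0423 + 0.4·0.9577) ≈ 0.0857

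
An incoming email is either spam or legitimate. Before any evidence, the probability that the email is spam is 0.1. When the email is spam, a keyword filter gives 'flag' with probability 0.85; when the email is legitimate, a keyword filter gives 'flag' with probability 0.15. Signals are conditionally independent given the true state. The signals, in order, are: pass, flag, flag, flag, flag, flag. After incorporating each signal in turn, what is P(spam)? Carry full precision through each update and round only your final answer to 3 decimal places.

0.991

After 'pass': P(spam) = 0.15·0.1000 / (0.15·0.1000 + 0.85·0.9000) ≈ 0.0192
After 'flag': P(spam) = 0.85·0.0192 / (0.85·0.0192 + 0.15·0.9808) ≈ 0.1000
After 'flag': P(spam) = 0.85·0.1000 / (0.85·0.1000 + 0.15·0.9000) ≈ 0.3864
After 'flag': P(spam) = 0.85·0.3864 / (0.85·0.3864 + 0.15·0.6136) ≈ 0.7811
After 'flag': P(spam) = 0.85·0.7811 / (0.85·0.7811 + 0.15·0.2189) ≈ 0.9529
After 'flag': P(spam) = 0.85·0.9529 / (0.85·0.9529 + 0.15·0.0471) ≈ 0.9913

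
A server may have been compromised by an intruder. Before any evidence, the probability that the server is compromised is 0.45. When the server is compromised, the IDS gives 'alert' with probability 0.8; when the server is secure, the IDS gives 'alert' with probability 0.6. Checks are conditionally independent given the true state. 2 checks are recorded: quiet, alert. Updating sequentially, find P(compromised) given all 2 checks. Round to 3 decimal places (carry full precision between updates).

After 'quiet': P(compromised) = 0.2·0.4500 / (0.2·0.4500 + 0.4·0.5500) ≈ 0.2903
After 'alert': P(compromised) = 0.8·0.2903 / (0.8·0.2903 + 0.6·0.7097) ≈ 0.3529

0.353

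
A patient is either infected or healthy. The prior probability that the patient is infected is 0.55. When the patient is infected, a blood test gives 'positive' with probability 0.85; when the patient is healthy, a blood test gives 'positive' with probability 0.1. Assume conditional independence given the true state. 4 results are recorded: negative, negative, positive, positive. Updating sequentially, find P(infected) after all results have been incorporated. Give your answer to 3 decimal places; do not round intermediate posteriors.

Apply Bayes' rule sequentially, carrying P(infected) forward.
After 'negative': P(infected) = 0.15·0.5500 / (0.15·0.5500 + 0.9·0.4500) ≈ 0.1692
After 'negative': P(infected) = 0.15·0.1692 / (0.15·0.1692 + 0.9·0.8308) ≈ 0.0328
After 'positive': P(infected) = 0.85·0.0328 / (0.85·0.0328 + 0.1·0.9672) ≈ 0.2240
After 'positive': P(infected) = 0.85·0.2240 / (0.85·0.2240 + 0.1·0.7760) ≈ 0.7104

0.710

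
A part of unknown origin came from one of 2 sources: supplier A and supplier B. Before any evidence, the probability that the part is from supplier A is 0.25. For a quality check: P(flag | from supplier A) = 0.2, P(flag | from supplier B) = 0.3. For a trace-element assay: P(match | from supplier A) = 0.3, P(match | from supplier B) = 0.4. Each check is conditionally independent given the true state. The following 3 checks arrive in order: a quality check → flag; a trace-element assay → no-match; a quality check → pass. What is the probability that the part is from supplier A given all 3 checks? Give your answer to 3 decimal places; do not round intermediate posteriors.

After a quality check='flag': P(supplier A) = 0.2·0.2500 / (0.2·0.2500 + 0.3·0.7500) ≈ 0.1818
After a trace-element assay='no-match': P(supplier A) = 0.7·0.1818 / (0.7·0.1818 + 0.6·0.8182) ≈ 0.2059
After a quality check='pass': P(supplier A) = 0.8·0.2059 / (0.8·0.2059 + 0.7·0.7941) ≈ 0.2286

0.229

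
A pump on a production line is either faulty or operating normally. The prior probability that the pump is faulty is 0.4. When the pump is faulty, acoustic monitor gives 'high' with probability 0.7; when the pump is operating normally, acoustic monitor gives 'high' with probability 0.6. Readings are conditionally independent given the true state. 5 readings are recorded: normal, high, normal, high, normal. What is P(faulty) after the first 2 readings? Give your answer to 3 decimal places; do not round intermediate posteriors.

0.368

After 'normal': P(faulty) = 0.3·0.4000 / (0.3·0.4000 + 0.4·0.6000) ≈ 0.3333
After 'high': P(faulty) = 0.7·0.3333 / (0.7·0.3333 + 0.6·0.6667) ≈ 0.3684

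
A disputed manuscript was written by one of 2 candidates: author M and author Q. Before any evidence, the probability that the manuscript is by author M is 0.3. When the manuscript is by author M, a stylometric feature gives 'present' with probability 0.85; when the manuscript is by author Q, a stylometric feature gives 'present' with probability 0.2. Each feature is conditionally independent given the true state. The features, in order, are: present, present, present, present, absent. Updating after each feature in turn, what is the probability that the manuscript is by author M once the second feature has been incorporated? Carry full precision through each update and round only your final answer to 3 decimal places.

0.886

Apply Bayes' rule sequentially, carrying P(author M) forward.
After 'present': P(author M) = 0.85·0.3000 / (0.85·0.3000 + 0.2·0.7000) ≈ 0.6456
After 'present': P(author M) = 0.85·0.6456 / (0.85·0.6456 + 0.2·0.3544) ≈ 0.8856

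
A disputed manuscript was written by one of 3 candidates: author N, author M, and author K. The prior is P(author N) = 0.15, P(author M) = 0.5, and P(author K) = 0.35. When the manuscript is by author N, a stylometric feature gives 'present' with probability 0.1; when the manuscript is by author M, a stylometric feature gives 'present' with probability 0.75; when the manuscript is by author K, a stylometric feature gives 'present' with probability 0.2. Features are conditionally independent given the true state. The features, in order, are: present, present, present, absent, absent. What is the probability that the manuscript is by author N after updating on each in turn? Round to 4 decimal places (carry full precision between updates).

Each posterior becomes the prior for the next update.
After 'present': normaliser = 0.1·0.1500 + 0.75·0.5000 + 0.2·0.3500; P(author N) ≈ 0.0326, P(author M) ≈ 0.8152, P(author K) ≈ 0.1522
After 'present': normaliser = 0.1·0.0326 + 0.75·0.8152 + 0.2·0.1522; P(author N) ≈ 0.0051, P(author M) ≈ 0.9478, P(author K) ≈ 0.0472
After 'present': normaliser = 0.1·0.0051 + 0.75·0.9478 + 0.2·0.0472; P(author N) ≈ 0.0007, P(author M) ≈ 0.9862, P(author K) ≈ 0.0131
After 'absent': normaliser = 0.9·0.0007 + 0.25·0.9862 + 0.8·0.0131; P(author N) ≈ 0.0024, P(author M) ≈ 0.9569, P(author K) ≈ 0.0406
After 'absent': normaliser = 0.9·0.0024 + 0.25·0.9569 + 0.8·0.0406; P(author N) ≈ 0.0080, P(author M) ≈ 0.8733, P(author K) ≈ 0.1187

0.0080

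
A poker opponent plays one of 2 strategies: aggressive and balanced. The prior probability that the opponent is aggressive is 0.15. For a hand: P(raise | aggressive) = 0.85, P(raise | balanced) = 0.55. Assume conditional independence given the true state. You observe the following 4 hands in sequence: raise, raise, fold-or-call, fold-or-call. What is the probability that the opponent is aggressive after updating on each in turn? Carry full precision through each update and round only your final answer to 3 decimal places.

After 'raise': P(aggressive) = 0.85·0.1500 / (0.85·0.1500 + 0.55·0.8500) ≈ 0.2143
After 'raise': P(aggressive) = 0.85·0.2143 / (0.85·0.2143 + 0.55·0.7857) ≈ 0.2965
After 'fold-or-call': P(aggressive) = 0.15·0.2965 / (0.15·0.2965 + 0.45·0.7035) ≈ 0.1232
After 'fold-or-call': P(aggressive) = 0.15·0.1232 / (0.15·0.1232 + 0.45·0.8768) ≈ 0.0447

0.045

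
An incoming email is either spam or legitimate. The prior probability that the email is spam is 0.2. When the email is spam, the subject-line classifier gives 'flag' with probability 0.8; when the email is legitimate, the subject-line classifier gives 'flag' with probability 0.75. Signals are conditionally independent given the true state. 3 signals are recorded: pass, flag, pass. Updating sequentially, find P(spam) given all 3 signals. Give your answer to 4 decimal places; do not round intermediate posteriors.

After 'pass': P(spam) = 0.2·0.2000 / (0.2·0.2000 + 0.25·0.8000) ≈ 0.1667
After 'flag': P(spam) = 0.8·0.1667 / (0.8·0.1667 + 0.75·0.8333) ≈ 0.1758
After 'pass': P(spam) = 0.2·0.1758 / (0.2·0.1758 + 0.25·0.8242) ≈ 0.1458

0.1458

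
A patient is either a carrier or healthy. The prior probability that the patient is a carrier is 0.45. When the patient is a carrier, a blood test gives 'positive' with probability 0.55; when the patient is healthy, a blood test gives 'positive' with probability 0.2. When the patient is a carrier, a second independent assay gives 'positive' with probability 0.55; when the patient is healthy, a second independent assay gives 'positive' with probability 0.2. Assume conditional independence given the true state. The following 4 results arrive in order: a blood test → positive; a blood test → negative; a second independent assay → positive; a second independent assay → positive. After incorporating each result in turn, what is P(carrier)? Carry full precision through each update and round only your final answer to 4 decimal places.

0.9054

After a blood test='positive': P(carrier) = 0.55·0.4500 / (0.55·0.4500 + 0.2·0.5500) ≈ 0.6923
After a blood test='negative': P(carrier) = 0.45·0.6923 / (0.45·0.6923 + 0.8·0.3077) ≈ 0.5586
After a second independent assay='positive': P(carrier) = 0.55·0.5586 / (0.55·0.5586 + 0.2·0.4414) ≈ 0.7768
After a second independent assay='positive': P(carrier) = 0.55·0.7768 / (0.55·0.7768 + 0.2·0.2232) ≈ 0.9054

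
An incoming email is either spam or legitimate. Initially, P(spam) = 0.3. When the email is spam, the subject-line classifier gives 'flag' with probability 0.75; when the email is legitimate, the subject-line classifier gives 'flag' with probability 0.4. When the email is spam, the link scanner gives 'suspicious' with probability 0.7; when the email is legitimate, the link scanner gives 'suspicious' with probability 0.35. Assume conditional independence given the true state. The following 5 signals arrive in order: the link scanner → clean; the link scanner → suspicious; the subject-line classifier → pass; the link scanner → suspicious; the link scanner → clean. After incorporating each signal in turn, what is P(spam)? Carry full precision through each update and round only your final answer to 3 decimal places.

After the link scanner='clean': P(spam) = 0.3·0.3000 / (0.3·0.3000 + 0.65·0.7000) ≈ 0.1651
After the link scanner='suspicious': P(spam) = 0.7·0.1651 / (0.7·0.1651 + 0.35·0.8349) ≈ 0.2835
After the subject-line classifier='pass': P(spam) = 0.25·0.2835 / (0.25·0.2835 + 0.6·0.7165) ≈ 0.1415
After the link scanner='suspicious': P(spam) = 0.7·0.1415 / (0.7·0.1415 + 0.35·0.8585) ≈ 0.2479
After the link scanner='clean': P(spam) = 0.3·0.2479 / (0.3·0.2479 + 0.65·0.7521) ≈ 0.1321

0.132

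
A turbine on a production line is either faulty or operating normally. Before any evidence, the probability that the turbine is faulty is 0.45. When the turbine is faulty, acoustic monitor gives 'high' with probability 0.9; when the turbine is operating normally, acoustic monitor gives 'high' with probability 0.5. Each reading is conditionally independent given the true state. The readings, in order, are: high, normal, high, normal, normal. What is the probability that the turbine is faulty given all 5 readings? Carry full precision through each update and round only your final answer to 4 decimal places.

After 'high': P(faulty) = 0.9·0.4500 / (0.9·0.4500 + 0.5·0.5500) ≈ 0.5956
After 'normal': P(faulty) = 0.1·0.5956 / (0.1·0.5956 + 0.5·0.4044) ≈ 0.2275
After 'high': P(faulty) = 0.9·0.2275 / (0.9·0.2275 + 0.5·0.7725) ≈ 0.3465
After 'normal': P(faulty) = 0.1·0.3465 / (0.1·0.3465 + 0.5·0.6535) ≈ 0.0959
After 'normal': P(faulty) = 0.1·0.0959 / (0.1·0.0959 + 0.5·0.9041) ≈ 0.0208

0.0208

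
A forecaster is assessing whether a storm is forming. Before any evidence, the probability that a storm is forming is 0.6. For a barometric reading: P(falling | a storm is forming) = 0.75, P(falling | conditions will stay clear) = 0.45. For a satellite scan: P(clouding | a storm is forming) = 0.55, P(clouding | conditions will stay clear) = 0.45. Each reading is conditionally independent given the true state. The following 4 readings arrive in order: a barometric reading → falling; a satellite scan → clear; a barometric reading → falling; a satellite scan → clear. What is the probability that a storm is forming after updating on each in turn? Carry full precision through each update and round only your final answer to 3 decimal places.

After a barometric reading='falling': P(storm) = 0.75·0.6000 / (0.75·0.6000 + 0.45·0.4000) ≈ 0.7143
After a satellite scan='clear': P(storm) = 0.45·0.7143 / (0.45·0.7143 + 0.55·0.2857) ≈ 0.6716
After a barometric reading='falling': P(storm) = 0.75·0.6716 / (0.75·0.6716 + 0.45·0.3284) ≈ 0.7732
After a satellite scan='clear': P(storm) = 0.45·0.7732 / (0.45·0.7732 + 0.55·0.2268) ≈ 0.7361

0.736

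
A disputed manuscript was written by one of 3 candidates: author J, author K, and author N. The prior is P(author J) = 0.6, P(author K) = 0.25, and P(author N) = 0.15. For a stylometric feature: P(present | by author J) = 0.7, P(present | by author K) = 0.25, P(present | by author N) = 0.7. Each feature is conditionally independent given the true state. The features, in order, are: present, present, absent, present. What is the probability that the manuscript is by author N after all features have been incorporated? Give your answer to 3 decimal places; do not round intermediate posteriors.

0.193

After 'present': normaliser = 0.7·0.6000 + 0.25·0.2500 + 0.7·0.1500; P(author J) ≈ 0.7149, P(author K) ≈ 0.1064, P(author N) ≈ 0.1787
After 'present': normaliser = 0.7·0.7149 + 0.25·0.1064 + 0.7·0.1787; P(author J) ≈ 0.7674, P(author K) ≈ 0.0408, P(author N) ≈ 0.1918
After 'absent': normaliser = 0.3·0.7674 + 0.75·0.0408 + 0.3·0.1918; P(author J) ≈ 0.7231, P(author K) ≈ 0.0961, P(author N) ≈ 0.1808
After 'present': normaliser = 0.7·0.7231 + 0.25·0.0961 + 0.7·0.1808; P(author J) ≈ 0.7707, P(author K) ≈ 0.0366, P(author N) ≈ 0.1927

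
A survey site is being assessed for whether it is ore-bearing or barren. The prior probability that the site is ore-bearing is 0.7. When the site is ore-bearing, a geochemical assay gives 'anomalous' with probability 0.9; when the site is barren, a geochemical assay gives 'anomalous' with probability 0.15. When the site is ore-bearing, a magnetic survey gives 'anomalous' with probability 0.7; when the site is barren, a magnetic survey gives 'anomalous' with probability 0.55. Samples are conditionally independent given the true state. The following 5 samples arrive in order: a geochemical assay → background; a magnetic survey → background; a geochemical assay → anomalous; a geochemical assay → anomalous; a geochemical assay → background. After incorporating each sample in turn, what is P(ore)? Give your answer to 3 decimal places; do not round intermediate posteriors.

After a geochemical assay='background': P(ore) = 0.1·0.7000 / (0.1·0.7000 + 0.85·0.3000) ≈ 0.2154
After a magnetic survey='background': P(ore) = 0.3·0.2154 / (0.3·0.2154 + 0.45·0.7846) ≈ 0.1547
After a geochemical assay='anomalous': P(ore) = 0.9·0.1547 / (0.9·0.1547 + 0.15·0.8453) ≈ 0.5234
After a geochemical assay='anomalous': P(ore) = 0.9·0.5234 / (0.9·0.5234 + 0.15·0.4766) ≈ 0.8682
After a geochemical assay='background': P(ore) = 0.1·0.8682 / (0.1·0.8682 + 0.85·0.1318) ≈ 0.4366

0.437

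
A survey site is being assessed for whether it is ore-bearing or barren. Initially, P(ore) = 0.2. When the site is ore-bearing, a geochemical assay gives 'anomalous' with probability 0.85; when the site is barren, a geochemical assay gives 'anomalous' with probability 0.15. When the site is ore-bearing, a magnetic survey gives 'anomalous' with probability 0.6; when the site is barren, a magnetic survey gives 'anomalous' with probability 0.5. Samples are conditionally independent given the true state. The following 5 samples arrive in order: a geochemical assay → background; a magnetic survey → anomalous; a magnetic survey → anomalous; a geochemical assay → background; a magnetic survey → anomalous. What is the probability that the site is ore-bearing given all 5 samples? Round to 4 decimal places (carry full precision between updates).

0.0133

After a geochemical assay='background': P(ore) = 0.15·0.2000 / (0.15·0.2000 + 0.85·0.8000) ≈ 0.0423
After a magnetic survey='anomalous': P(ore) = 0.6·0.0423 / (0.6·0.0423 + 0.5·0.9577) ≈ 0.0503
After a magnetic survey='anomalous': P(ore) = 0.6·0.0503 / (0.6·0.0503 + 0.5·0.9497) ≈ 0.0597
After a geochemical assay='background': P(ore) = 0.15·0.0597 / (0.15·0.0597 + 0.85·0.9403) ≈ 0.0111
After a magnetic survey='anomalous': P(ore) = 0.6·0.0111 / (0.6·0.0111 + 0.5·0.9889) ≈ 0.0133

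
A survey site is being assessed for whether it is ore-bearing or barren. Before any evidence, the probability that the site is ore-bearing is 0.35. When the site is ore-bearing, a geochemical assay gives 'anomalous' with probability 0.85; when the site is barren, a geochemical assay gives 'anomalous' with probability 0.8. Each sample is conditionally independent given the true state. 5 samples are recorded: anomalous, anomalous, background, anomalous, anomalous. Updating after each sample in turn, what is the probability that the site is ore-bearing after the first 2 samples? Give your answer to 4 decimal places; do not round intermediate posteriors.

After 'anomalous': P(ore) = 0.85·0.3500 / (0.85·0.3500 + 0.8·0.6500) ≈ 0.3639
After 'anomalous': P(ore) = 0.85·0.3639 / (0.85·0.3639 + 0.8·0.6361) ≈ 0.3781

0.3781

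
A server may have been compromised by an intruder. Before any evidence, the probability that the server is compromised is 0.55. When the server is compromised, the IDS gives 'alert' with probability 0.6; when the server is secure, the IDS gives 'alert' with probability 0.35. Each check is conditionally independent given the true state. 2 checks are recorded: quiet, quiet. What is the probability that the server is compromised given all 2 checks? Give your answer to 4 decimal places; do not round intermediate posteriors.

After 'quiet': P(compromised) = 0.4·0.5500 / (0.4·0.5500 + 0.65·0.4500) ≈ 0.4293
After 'quiet': P(compromised) = 0.4·0.4293 / (0.4·0.4293 + 0.65·0.5707) ≈ 0.3164

0.3164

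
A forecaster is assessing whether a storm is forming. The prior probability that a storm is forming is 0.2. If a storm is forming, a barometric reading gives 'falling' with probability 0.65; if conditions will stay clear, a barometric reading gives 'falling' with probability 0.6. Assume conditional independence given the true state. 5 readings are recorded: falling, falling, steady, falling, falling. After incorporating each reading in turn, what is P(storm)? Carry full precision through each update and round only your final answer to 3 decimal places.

Apply Bayes' rule sequentially, carrying P(storm) forward.
After 'falling': P(storm) = 0.65·0.2000 / (0.65·0.2000 + 0.6·0.8000) ≈ 0.2131
After 'falling': P(storm) = 0.65·0.2131 / (0.65·0.2131 + 0.6·0.7869) ≈ 0.2268
After 'steady': P(storm) = 0.35·0.2268 / (0.35·0.2268 + 0.4·0.7732) ≈ 0.2043
After 'falling': P(storm) = 0.65·0.2043 / (0.65·0.2043 + 0.6·0.7957) ≈ 0.2176
After 'falling': P(storm) = 0.65·0.2176 / (0.65·0.2176 + 0.6·0.7824) ≈ 0.2315

0.232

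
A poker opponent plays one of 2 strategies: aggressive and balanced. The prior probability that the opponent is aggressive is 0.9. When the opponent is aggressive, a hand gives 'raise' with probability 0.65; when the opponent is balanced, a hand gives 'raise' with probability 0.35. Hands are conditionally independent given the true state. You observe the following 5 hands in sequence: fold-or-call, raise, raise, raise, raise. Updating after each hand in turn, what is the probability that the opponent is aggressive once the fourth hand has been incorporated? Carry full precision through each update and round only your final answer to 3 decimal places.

After 'fold-or-call': P(aggressive) = 0.35·0.9000 / (0.35·0.9000 + 0.65·0.1000) ≈ 0.8289
After 'raise': P(aggressive) = 0.65·0.8289 / (0.65·0.8289 + 0.35·0.1711) ≈ 0.9000
After 'raise': P(aggressive) = 0.65·0.9000 / (0.65·0.9000 + 0.35·0.1000) ≈ 0.9435
After 'raise': P(aggressive) = 0.65·0.9435 / (0.65·0.9435 + 0.35·0.0565) ≈ 0.9688

0.969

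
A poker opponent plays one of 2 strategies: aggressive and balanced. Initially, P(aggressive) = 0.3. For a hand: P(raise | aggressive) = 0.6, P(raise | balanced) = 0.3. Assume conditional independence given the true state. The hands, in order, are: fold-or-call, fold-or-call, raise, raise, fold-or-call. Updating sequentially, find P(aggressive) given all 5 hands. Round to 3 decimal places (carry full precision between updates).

0.242

After 'fold-or-call': P(aggressive) = 0.4·0.3000 / (0.4·0.3000 + 0.7·0.7000) ≈ 0.1967
After 'fold-or-call': P(aggressive) = 0.4·0.1967 / (0.4·0.1967 + 0.7·0.8033) ≈ 0.1228
After 'raise': P(aggressive) = 0.6·0.1228 / (0.6·0.1228 + 0.3·0.8772) ≈ 0.2187
After 'raise': P(aggressive) = 0.6·0.2187 / (0.6·0.2187 + 0.3·0.7813) ≈ 0.3589
After 'fold-or-call': P(aggressive) = 0.4·0.3589 / (0.4·0.3589 + 0.7·0.6411) ≈ 0.2423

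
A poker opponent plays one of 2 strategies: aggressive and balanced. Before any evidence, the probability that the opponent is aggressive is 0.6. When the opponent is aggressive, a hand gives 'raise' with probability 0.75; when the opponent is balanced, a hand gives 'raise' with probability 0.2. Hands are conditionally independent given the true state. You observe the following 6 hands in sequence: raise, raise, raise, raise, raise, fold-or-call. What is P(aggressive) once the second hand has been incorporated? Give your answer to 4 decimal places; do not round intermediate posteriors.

0.9547

Each posterior becomes the prior for the next update.
After 'raise': P(aggressive) = 0.75·0.6000 / (0.75·0.6000 + 0.2·0.4000) ≈ 0.8491
After 'raise': P(aggressive) = 0.75·0.8491 / (0.75·0.8491 + 0.2·0.1509) ≈ 0.9547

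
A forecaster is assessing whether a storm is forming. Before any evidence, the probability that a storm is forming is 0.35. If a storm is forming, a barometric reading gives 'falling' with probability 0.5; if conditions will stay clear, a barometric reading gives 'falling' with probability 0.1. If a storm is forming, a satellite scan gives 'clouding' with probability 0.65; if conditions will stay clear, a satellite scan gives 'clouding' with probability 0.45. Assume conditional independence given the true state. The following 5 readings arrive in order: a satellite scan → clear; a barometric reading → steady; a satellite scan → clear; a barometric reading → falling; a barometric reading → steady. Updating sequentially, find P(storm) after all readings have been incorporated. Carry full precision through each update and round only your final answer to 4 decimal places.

After a satellite scan='clear': P(storm) = 0.35·0.3500 / (0.35·0.3500 + 0.55·0.6500) ≈ 0.2552
After a barometric reading='steady': P(storm) = 0.5·0.2552 / (0.5·0.2552 + 0.9·0.7448) ≈ 0.1599
After a satellite scan='clear': P(storm) = 0.35·0.1599 / (0.35·0.1599 + 0.55·0.8401) ≈ 0.1081
After a barometric reading='falling': P(storm) = 0.5·0.1081 / (0.5·0.1081 + 0.1·0.8919) ≈ 0.3772
After a barometric reading='steady': P(storm) = 0.5·0.3772 / (0.5·0.3772 + 0.9·0.6228) ≈ 0.2518

0.2518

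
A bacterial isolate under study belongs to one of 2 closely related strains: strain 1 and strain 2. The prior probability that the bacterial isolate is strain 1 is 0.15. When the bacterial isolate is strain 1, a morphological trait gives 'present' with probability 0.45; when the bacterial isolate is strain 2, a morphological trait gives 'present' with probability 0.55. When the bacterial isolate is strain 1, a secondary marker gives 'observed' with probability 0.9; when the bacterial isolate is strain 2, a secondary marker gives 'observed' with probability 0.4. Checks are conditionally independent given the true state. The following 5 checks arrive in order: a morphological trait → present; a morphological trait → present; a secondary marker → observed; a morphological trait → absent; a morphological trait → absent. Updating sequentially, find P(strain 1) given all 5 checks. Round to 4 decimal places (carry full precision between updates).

After a morphological trait='present': P(strain 1) = 0.45·0.1500 / (0.45·0.1500 + 0.55·0.8500) ≈ 0.1262
After a morphological trait='present': P(strain 1) = 0.45·0.1262 / (0.45·0.1262 + 0.55·0.8738) ≈ 0.1057
After a secondary marker='observed': P(strain 1) = 0.9·0.1057 / (0.9·0.1057 + 0.4·0.8943) ≈ 0.2100
After a morphological trait='absent': P(strain 1) = 0.55·0.2100 / (0.55·0.2100 + 0.45·0.7900) ≈ 0.2452
After a morphological trait='absent': P(strain 1) = 0.55·0.2452 / (0.55·0.2452 + 0.45·0.7548) ≈ 0.2842

0.2842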